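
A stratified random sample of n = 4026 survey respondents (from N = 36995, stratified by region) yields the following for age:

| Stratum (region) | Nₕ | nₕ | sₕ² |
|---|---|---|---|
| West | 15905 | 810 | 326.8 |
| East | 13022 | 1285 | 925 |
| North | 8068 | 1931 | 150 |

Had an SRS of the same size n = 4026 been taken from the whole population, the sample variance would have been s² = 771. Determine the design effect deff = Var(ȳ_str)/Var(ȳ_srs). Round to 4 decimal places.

0.9022

Var(ȳ_str) = Σ Wₕ²(1−fₕ)sₕ²/nₕ with Wₕ = Nₕ/36995:
  West: (15905/36995)²·(1−810/15905)·326.8/810 = 0.070774654
  East: (13022/36995)²·(1−1285/13022)·925/1285 = 0.080387281
  North: (8068/36995)²·(1−1931/8068)·150/1931 = 0.0028102499
  → Var(ȳ_str) = 0.15397218.
Var(ȳ_srs) = (1 − 4026/36995)·771/4026 = 0.17066456.
deff = 0.15397218 / 0.17066456 = 0.9022.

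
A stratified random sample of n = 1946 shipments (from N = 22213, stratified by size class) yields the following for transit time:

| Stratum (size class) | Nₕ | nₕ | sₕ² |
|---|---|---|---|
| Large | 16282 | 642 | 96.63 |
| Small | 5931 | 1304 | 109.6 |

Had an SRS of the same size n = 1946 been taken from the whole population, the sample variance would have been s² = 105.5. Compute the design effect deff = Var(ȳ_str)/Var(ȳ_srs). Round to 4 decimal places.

Var(ȳ_str) = Σ Wₕ²(1−fₕ)sₕ²/nₕ with Wₕ = Nₕ/22213:
  Large: (16282/22213)²·(1−642/16282)·96.63/642 = 0.077679607
  Small: (5931/22213)²·(1−1304/5931)·109.6/1304 = 0.0046746161
  → Var(ȳ_str) = 0.082354223.
Var(ȳ_srs) = (1 − 1946/22213)·105.5/1946 = 0.049464301.
deff = 0.082354223 / 0.049464301 = 1.6649.

1.6649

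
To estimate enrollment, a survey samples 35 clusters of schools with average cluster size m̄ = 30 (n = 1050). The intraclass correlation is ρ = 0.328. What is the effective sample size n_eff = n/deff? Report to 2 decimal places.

99.89

deff = 1 + (30 − 1)·0.328 = 1 + 9.512 = 10.512.
n_eff = 1050 / 10.512 = 99.89.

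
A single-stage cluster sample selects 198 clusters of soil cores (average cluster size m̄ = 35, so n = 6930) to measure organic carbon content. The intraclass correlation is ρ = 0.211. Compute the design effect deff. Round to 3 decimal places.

8.174

deff = 1 + (35 − 1)·0.211 = 1 + 7.174 = 8.174.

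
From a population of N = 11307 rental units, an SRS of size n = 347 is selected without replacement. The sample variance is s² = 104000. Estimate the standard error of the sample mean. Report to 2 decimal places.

Under SRS without replacement, Var(ȳ) = (1 − f)·s²/n with f = n/N = 347/11307 = 0.03068895.
Var(ȳ) = (1 − 0.03068895)·104000/347 = 0.96931105·299.71182 = 290.51397.
SE(ȳ) = √(290.51397) = 17.04.

17.04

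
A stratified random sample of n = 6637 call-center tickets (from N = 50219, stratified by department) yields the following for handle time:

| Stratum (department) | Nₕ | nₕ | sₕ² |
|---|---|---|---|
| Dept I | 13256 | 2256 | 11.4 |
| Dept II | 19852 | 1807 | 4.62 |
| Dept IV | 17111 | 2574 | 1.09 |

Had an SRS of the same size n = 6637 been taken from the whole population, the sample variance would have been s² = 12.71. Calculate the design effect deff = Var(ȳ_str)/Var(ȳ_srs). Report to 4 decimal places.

Var(ȳ_str) = Σ Wₕ²(1−fₕ)sₕ²/nₕ with Wₕ = Nₕ/50219:
  Dept I: (13256/50219)²·(1−2256/13256)·11.4/2256 = 2.9216946 × 10^-4
  Dept II: (19852/50219)²·(1−1807/19852)·4.62/1807 = 3.6316907 × 10^-4
  Dept IV: (17111/50219)²·(1−2574/17111)·1.09/2574 = 4.1766878 × 10^-5
  → Var(ȳ_str) = 6.9710541 × 10^-4.
Var(ȳ_srs) = (1 − 6637/50219)·12.71/6637 = 0.0016619304.
deff = (6.9710541 × 10^-4) / 0.0016619304 = 0.4195.

0.4195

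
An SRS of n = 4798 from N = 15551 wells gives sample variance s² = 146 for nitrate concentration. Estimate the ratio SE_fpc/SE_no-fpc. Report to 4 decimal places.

0.8315

f = n/N = 4798/15551 = 0.30853321.
SE_no-fpc = √(s²/n) = 0.17444009; SE_fpc = √((1−f)s²/n) = 0.14505475.
Ratio = √(1−f) = 0.83154482.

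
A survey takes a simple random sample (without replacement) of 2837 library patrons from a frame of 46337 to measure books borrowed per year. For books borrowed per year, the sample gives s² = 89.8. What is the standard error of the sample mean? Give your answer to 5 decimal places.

0.17238

Under SRS without replacement, Var(ȳ) = (1 − f)·s²/n with f = n/N = 2837/46337 = 0.06122537.
Var(ȳ) = (1 − 0.06122537)·89.8/2837 = 0.93877463·0.031653155 = 0.029715179.
SE(ȳ) = √(0.029715179) = 0.17238.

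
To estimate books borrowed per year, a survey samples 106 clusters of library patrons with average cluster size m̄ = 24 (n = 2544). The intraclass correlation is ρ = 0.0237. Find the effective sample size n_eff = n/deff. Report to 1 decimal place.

1646.5

deff = 1 + (24 − 1)·0.0237 = 1 + 0.5451 = 1.5451.
n_eff = 2544 / 1.5451 = 1646.5.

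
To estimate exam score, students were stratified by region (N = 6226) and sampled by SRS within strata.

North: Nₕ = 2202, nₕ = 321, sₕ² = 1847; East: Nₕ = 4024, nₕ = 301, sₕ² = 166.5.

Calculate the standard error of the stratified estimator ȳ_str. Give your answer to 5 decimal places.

Var(ȳ_str) = Σₕ Wₕ²(1 − fₕ)sₕ²/nₕ with Wₕ = Nₕ/N, N = 6226.
North: Wₕ = 0.35367812; term = 0.35367812²·(1 − 0.14577657)·1847/321 = 0.61482248.
East: Wₕ = 0.64632188; term = 0.64632188²·(1 − 0.07480119)·166.5/301 = 0.21378662.
Sum = 0.8286091.
SE = √(0.8286091) = 0.91028.

0.91028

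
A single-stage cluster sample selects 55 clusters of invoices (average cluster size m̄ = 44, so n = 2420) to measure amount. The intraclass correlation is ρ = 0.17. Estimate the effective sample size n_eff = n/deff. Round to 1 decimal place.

291.2

deff = 1 + (44 − 1)·0.17 = 1 + 7.31 = 8.31.
n_eff = 2420 / 8.31 = 291.2.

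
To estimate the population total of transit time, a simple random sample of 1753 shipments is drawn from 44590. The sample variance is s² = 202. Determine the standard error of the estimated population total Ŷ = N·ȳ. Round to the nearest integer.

14836

Var(Ŷ) = N²·Var(ȳ) = N²·(1 − n/N)·s²/n.
f = 1753/44590 = 0.03931375; Var(ȳ) = 0.96068625·202/1753 = 0.11070087.
Var(Ŷ) = 44590² · 0.11070087 = 2.2010301 × 10^8.
SE(Ŷ) = √(2.2010301 × 10^8) = 14836.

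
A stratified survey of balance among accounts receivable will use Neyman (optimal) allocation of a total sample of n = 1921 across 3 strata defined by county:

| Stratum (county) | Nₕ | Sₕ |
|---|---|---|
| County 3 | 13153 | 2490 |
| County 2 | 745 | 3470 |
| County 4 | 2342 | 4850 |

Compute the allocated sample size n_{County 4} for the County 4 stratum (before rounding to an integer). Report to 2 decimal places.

467.29

Neyman allocation: nₕ = n·NₕSₕ / Σⱼ NⱼSⱼ.
Σ NⱼSⱼ = 13153·2490 + 745·3470 + 2342·4850 = 4.669482 × 10^7.
n_{County 4} = 1921·2342·4850 / (4.669482 × 10^7) = 467.29.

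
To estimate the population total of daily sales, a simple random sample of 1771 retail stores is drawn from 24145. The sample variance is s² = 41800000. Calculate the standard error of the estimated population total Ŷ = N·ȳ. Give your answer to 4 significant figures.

Var(Ŷ) = N²·Var(ȳ) = N²·(1 − n/N)·s²/n.
f = 1771/24145 = 0.07334852; Var(ȳ) = 0.92665148·41800000/1771 = 21871.277.
Var(Ŷ) = 24145² · 21871.277 = 1.2750539 × 10^13.
SE(Ŷ) = √(1.2750539 × 10^13) = 3.571 × 10^6.

3.571 × 10^6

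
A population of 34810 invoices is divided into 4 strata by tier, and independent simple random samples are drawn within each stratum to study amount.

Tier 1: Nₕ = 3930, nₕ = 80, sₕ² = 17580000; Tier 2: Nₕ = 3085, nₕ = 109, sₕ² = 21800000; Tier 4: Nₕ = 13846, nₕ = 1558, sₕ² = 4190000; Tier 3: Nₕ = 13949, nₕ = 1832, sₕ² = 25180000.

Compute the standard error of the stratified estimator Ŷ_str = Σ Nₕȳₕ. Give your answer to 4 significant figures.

Var(Ŷ_str) = Σₕ Nₕ²(1 − fₕ)sₕ²/nₕ.
Tier 1: 3930²·(1 − 80/3930)·17580000/80 = 3.3249274 × 10^12.
Tier 2: 3085²·(1 − 109/3085)·21800000/109 = 1.836192 × 10^12.
Tier 4: 13846²·(1 − 1558/13846)·4190000/1558 = 4.5756427 × 10^11.
Tier 3: 13949²·(1 − 1832/13949)·25180000/1832 = 2.3231029 × 10^12.
Sum = 7.9417866 × 10^12.
SE = √(7.9417866 × 10^12) = 2.818 × 10^6.

2.818 × 10^6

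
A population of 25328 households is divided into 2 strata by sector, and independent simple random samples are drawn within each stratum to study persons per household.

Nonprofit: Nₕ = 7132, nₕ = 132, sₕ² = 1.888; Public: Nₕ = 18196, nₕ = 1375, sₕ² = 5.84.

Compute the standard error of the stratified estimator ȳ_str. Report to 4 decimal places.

0.0560

Var(ȳ_str) = Σₕ Wₕ²(1 − fₕ)sₕ²/nₕ with Wₕ = Nₕ/N, N = 25328.
Nonprofit: Wₕ = 0.28158560; term = 0.28158560²·(1 − 0.01850813)·1.888/132 = 0.0011131037.
Public: Wₕ = 0.71841440; term = 0.71841440²·(1 − 0.07556606)·5.84/1375 = 0.0020264509.
Sum = 0.0031395546.
SE = √(0.0031395546) = 0.0560.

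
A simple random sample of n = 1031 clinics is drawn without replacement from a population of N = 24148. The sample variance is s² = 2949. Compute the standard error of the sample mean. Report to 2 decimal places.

Under SRS without replacement, Var(ȳ) = (1 − f)·s²/n with f = n/N = 1031/24148 = 0.04269505.
Var(ȳ) = (1 − 0.04269505)·2949/1031 = 0.95730495·2.8603298 = 2.7382079.
SE(ȳ) = √(2.7382079) = 1.65.

1.65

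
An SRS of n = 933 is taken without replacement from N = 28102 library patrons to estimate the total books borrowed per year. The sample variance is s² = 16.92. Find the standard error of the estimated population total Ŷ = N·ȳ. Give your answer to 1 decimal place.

3721.0

Var(Ŷ) = N²·Var(ȳ) = N²·(1 − n/N)·s²/n.
f = 933/28102 = 0.03320048; Var(ȳ) = 0.96679952·16.92/933 = 0.017532956.
Var(Ŷ) = 28102² · 0.017532956 = 1.3846168 × 10^7.
SE(Ŷ) = √(1.3846168 × 10^7) = 3721.0.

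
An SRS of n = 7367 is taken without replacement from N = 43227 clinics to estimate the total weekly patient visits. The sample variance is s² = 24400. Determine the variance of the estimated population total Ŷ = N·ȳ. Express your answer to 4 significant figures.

5.134 × 10^9

Var(Ŷ) = N²·Var(ȳ) = N²·(1 − n/N)·s²/n.
f = 7367/43227 = 0.17042589; Var(ȳ) = 0.82957411·24400/7367 = 2.7476053.
Var(Ŷ) = 43227² · 2.7476053 = 5.1341025 × 10^9.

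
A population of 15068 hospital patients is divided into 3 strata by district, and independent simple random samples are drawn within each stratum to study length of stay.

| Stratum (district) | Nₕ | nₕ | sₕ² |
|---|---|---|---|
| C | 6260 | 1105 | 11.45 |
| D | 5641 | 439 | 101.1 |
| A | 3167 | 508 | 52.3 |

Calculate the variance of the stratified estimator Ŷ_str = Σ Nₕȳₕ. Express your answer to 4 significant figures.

Var(Ŷ_str) = Σₕ Nₕ²(1 − fₕ)sₕ²/nₕ.
C: 6260²·(1 − 1105/6260)·11.45/1105 = 334384.56.
D: 5641²·(1 − 439/5641)·101.1/439 = 6.7579206 × 10^6.
A: 3167²·(1 − 508/3167)·52.3/508 = 866970.61.
Sum = 7.9592758 × 10^6.

7.959 × 10^6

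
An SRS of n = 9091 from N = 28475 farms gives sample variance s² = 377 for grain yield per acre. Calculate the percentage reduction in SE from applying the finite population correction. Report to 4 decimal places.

17.4932

f = n/N = 9091/28475 = 0.31926251.
SE_no-fpc = √(s²/n) = 0.20364082; SE_fpc = √((1−f)s²/n) = 0.16801756.
Ratio = √(1−f) = 0.82506817. Reduction = 100·(1 − 0.82506817) = 17.4932%.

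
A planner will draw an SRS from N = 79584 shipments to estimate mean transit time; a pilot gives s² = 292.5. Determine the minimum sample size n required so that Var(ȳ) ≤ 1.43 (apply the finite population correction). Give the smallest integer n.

Without fpc, n₀ = s²/D = 292.5/1.43 = 204.5455.
With fpc, (1 − n/N)·s²/n ≤ D requires n ≥ n₀/(1 + n₀/N) = 204.5455/(1 + 204.5455/79584) = 204.0211.
Rounding up, n = 205.

205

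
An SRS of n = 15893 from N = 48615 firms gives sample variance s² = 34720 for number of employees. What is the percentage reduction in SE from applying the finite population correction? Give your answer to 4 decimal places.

17.9583

f = n/N = 15893/48615 = 0.32691556.
SE_no-fpc = √(s²/n) = 1.4780425; SE_fpc = √((1−f)s²/n) = 1.2126115.
Ratio = √(1−f) = 0.82041723. Reduction = 100·(1 − 0.82041723) = 17.9583%.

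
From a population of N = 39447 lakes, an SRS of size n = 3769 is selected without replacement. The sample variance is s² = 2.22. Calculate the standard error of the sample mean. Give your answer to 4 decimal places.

0.0231

Under SRS without replacement, Var(ȳ) = (1 − f)·s²/n with f = n/N = 3769/39447 = 0.09554592.
Var(ȳ) = (1 − 0.09554592)·2.22/3769 = 0.90445408·5.8901565 × 10^-4 = 5.3273761 × 10^-4.
SE(ȳ) = √(5.3273761 × 10^-4) = 0.0231.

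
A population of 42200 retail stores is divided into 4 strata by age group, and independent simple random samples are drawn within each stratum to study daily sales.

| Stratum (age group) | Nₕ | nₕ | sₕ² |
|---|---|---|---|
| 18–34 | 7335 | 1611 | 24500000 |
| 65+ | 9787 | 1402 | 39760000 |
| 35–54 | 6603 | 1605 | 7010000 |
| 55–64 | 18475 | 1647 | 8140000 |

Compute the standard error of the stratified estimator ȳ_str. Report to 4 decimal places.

Var(ȳ_str) = Σₕ Wₕ²(1 − fₕ)sₕ²/nₕ with Wₕ = Nₕ/N, N = 42200.
18–34: Wₕ = 0.17381517; term = 0.17381517²·(1 − 0.21963190)·24500000/1611 = 358.54642.
65+: Wₕ = 0.23191943; term = 0.23191943²·(1 − 0.14325125)·39760000/1402 = 1306.8511.
35–54: Wₕ = 0.15646919; term = 0.15646919²·(1 − 0.24307133)·7010000/1605 = 80.938589.
55–64: Wₕ = 0.43779621; term = 0.43779621²·(1 − 0.08914750)·8140000/1647 = 862.82527.
Sum = 2609.1614.
SE = √(2609.1614) = 51.0800.

51.0800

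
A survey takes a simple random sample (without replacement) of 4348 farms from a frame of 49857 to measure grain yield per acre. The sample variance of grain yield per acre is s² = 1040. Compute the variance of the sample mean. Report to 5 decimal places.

0.21833

Under SRS without replacement, Var(ȳ) = (1 − f)·s²/n with f = n/N = 4348/49857 = 0.08720942.
Var(ȳ) = (1 − 0.08720942)·1040/4348 = 0.91279058·0.23919043 = 0.21833077.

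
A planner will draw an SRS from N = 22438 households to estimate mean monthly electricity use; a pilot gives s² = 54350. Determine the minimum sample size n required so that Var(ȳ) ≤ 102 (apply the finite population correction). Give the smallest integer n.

Without fpc, n₀ = s²/D = 54350/102 = 532.8431.
With fpc, (1 − n/N)·s²/n ≤ D requires n ≥ n₀/(1 + n₀/N) = 532.8431/(1 + 532.8431/22438) = 520.4830.
Rounding up, n = 521.

521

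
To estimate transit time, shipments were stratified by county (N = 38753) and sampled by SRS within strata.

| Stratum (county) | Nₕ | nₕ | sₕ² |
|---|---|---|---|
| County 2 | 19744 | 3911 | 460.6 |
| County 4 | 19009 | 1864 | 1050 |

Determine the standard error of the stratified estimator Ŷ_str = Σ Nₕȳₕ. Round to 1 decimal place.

14845.9

Var(Ŷ_str) = Σₕ Nₕ²(1 − fₕ)sₕ²/nₕ.
County 2: 19744²·(1 − 3911/19744)·460.6/3911 = 3.6815819 × 10^7.
County 4: 19009²·(1 − 1864/19009)·1050/1864 = 1.8358625 × 10^8.
Sum = 2.2040207 × 10^8.
SE = √(2.2040207 × 10^8) = 14845.9.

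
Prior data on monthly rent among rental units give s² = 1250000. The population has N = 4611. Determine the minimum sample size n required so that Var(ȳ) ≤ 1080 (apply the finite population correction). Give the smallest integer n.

Without fpc, n₀ = s²/D = 1250000/1080 = 1157.4074.
With fpc, (1 − n/N)·s²/n ≤ D requires n ≥ n₀/(1 + n₀/N) = 1157.4074/(1 + 1157.4074/4611) = 925.1783.
Rounding up, n = 926.

926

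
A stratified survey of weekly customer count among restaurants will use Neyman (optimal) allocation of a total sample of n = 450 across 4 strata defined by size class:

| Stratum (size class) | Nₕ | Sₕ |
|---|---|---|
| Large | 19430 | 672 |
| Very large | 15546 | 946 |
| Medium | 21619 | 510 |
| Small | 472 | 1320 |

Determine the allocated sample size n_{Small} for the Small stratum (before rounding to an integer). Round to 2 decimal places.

7.11

Neyman allocation: nₕ = n·NₕSₕ / Σⱼ NⱼSⱼ.
Σ NⱼSⱼ = 19430·672 + 15546·946 + 21619·510 + 472·1320 = 3.9412206 × 10^7.
n_{Small} = 450·472·1320 / (3.9412206 × 10^7) = 7.11.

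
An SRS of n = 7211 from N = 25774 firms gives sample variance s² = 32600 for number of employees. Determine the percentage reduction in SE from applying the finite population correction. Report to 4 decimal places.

f = n/N = 7211/25774 = 0.27977807.
SE_no-fpc = √(s²/n) = 2.126234; SE_fpc = √((1−f)s²/n) = 1.8044474.
Ratio = √(1−f) = 0.84865890. Reduction = 100·(1 − 0.84865890) = 15.1341%.

15.1341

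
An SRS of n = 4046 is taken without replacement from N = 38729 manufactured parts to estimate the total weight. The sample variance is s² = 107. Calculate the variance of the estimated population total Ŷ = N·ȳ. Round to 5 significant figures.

3.5523 × 10^7

Var(Ŷ) = N²·Var(ȳ) = N²·(1 − n/N)·s²/n.
f = 4046/38729 = 0.10446952; Var(ȳ) = 0.89553048·107/4046 = 0.023683085.
Var(Ŷ) = 38729² · 0.023683085 = 3.5523099 × 10^7.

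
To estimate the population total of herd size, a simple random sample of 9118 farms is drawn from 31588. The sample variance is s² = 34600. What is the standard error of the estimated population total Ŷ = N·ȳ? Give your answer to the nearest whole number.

51898

Var(Ŷ) = N²·Var(ȳ) = N²·(1 − n/N)·s²/n.
f = 9118/31588 = 0.28865392; Var(ȳ) = 0.71134608·34600/9118 = 2.6993392.
Var(Ŷ) = 31588² · 2.6993392 = 2.6934054 × 10^9.
SE(Ŷ) = √(2.6934054 × 10^9) = 51898.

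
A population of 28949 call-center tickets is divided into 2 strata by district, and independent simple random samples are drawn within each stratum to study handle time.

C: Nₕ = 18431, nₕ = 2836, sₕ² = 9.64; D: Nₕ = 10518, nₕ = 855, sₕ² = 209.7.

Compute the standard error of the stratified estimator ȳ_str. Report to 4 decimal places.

Var(ȳ_str) = Σₕ Wₕ²(1 − fₕ)sₕ²/nₕ with Wₕ = Nₕ/N, N = 28949.
C: Wₕ = 0.63667139; term = 0.63667139²·(1 − 0.15387120)·9.64/2836 = 0.0011658373.
D: Wₕ = 0.36332861; term = 0.36332861²·(1 − 0.08128922)·209.7/855 = 0.02974475.
Sum = 0.030910587.
SE = √(0.030910587) = 0.1758.

0.1758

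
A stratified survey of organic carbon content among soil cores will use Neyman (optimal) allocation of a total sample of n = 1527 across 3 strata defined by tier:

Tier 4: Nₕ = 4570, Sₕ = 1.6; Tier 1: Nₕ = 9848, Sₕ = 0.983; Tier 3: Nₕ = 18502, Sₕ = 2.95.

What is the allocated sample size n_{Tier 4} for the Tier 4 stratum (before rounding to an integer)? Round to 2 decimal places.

Neyman allocation: nₕ = n·NₕSₕ / Σⱼ NⱼSⱼ.
Σ NⱼSⱼ = 4570·1.6 + 9848·0.983 + 18502·2.95 = 71573.484.
n_{Tier 4} = 1527·4570·1.6 / 71573.484 = 156.00.

156.00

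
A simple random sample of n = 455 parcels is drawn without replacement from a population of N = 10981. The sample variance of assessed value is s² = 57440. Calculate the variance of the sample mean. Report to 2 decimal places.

Under SRS without replacement, Var(ȳ) = (1 − f)·s²/n with f = n/N = 455/10981 = 0.04143521.
Var(ȳ) = (1 − 0.04143521)·57440/455 = 0.95856479·126.24176 = 121.0109.

121.01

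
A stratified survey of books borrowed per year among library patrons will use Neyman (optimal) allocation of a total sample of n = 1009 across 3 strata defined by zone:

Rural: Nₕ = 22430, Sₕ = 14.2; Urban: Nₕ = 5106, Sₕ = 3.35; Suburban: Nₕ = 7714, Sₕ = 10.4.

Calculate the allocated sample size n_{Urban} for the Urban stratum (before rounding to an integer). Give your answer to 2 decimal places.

41.50

Neyman allocation: nₕ = n·NₕSₕ / Σⱼ NⱼSⱼ.
Σ NⱼSⱼ = 22430·14.2 + 5106·3.35 + 7714·10.4 = 415836.7.
n_{Urban} = 1009·5106·3.35 / 415836.7 = 41.50.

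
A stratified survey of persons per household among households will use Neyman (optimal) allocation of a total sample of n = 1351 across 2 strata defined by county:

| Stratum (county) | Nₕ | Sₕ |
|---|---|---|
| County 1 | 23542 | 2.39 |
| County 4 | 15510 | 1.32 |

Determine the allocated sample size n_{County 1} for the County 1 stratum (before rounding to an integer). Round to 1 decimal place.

990.6

Neyman allocation: nₕ = n·NₕSₕ / Σⱼ NⱼSⱼ.
Σ NⱼSⱼ = 23542·2.39 + 15510·1.32 = 76738.58.
n_{County 1} = 1351·23542·2.39 / 76738.58 = 990.6.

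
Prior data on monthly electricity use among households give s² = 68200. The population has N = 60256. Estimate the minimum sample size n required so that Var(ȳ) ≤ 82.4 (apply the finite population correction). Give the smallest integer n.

Without fpc, n₀ = s²/D = 68200/82.4 = 827.6699.
With fpc, (1 − n/N)·s²/n ≤ D requires n ≥ n₀/(1 + n₀/N) = 827.6699/(1 + 827.6699/60256) = 816.4552.
Rounding up, n = 817.

817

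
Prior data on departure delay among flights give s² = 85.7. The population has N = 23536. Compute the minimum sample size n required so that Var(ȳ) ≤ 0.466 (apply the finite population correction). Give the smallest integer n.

183

Without fpc, n₀ = s²/D = 85.7/0.466 = 183.9056.
With fpc, (1 − n/N)·s²/n ≤ D requires n ≥ n₀/(1 + n₀/N) = 183.9056/(1 + 183.9056/23536) = 182.4797.
Rounding up, n = 183.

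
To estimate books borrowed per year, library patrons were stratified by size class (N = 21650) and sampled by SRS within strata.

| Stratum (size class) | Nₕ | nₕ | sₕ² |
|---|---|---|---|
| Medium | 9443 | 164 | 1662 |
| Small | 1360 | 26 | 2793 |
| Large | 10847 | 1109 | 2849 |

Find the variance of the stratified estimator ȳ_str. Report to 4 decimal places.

2.8892

Var(ȳ_str) = Σₕ Wₕ²(1 − fₕ)sₕ²/nₕ with Wₕ = Nₕ/N, N = 21650.
Medium: Wₕ = 0.43616628; term = 0.43616628²·(1 − 0.01736736)·1662/164 = 1.8944473.
Small: Wₕ = 0.06281755; term = 0.06281755²·(1 − 0.01911765)·2793/26 = 0.41579238.
Large: Wₕ = 0.50101617; term = 0.50101617²·(1 − 0.10224025)·2849/1109 = 0.57892794.
Sum = 2.8891676.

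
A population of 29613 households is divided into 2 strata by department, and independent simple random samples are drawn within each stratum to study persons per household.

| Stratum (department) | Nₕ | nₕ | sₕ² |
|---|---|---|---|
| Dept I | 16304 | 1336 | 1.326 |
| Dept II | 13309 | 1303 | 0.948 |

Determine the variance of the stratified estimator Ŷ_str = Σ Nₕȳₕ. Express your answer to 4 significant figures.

358500

Var(Ŷ_str) = Σₕ Nₕ²(1 − fₕ)sₕ²/nₕ.
Dept I: 16304²·(1 − 1336/16304)·1.326/1336 = 242211.64.
Dept II: 13309²·(1 − 1303/13309)·0.948/1303 = 116253.94.
Sum = 358465.58.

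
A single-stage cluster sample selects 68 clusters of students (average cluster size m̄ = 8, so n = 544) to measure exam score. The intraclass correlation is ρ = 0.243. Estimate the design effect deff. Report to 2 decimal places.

deff = 1 + (8 − 1)·0.243 = 1 + 1.701 = 2.701.

2.70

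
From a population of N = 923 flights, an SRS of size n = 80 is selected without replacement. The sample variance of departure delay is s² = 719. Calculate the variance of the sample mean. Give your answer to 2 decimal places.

Under SRS without replacement, Var(ȳ) = (1 − f)·s²/n with f = n/N = 80/923 = 0.08667389.
Var(ȳ) = (1 − 0.08667389)·719/80 = 0.91332611·8.9875 = 8.2085184.

8.21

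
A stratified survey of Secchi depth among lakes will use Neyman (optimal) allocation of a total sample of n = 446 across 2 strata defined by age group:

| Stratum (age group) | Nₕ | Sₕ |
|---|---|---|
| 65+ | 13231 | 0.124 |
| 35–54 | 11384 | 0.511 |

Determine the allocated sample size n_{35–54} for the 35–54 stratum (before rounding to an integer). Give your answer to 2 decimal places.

347.89

Neyman allocation: nₕ = n·NₕSₕ / Σⱼ NⱼSⱼ.
Σ NⱼSⱼ = 13231·0.124 + 11384·0.511 = 7457.868.
n_{35–54} = 446·11384·0.511 / 7457.868 = 347.89.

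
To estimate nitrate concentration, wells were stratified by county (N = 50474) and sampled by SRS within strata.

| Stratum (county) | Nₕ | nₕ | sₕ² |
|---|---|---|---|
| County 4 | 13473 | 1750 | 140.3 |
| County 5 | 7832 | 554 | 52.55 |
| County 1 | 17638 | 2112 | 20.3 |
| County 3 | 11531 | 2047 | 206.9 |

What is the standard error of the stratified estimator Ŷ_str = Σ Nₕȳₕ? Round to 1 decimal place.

5635.2

Var(Ŷ_str) = Σₕ Nₕ²(1 − fₕ)sₕ²/nₕ.
County 4: 13473²·(1 − 1750/13473)·140.3/1750 = 1.2662594 × 10^7.
County 5: 7832²·(1 − 554/7832)·52.55/554 = 5.4068919 × 10^6.
County 1: 17638²·(1 − 2112/17638)·20.3/2112 = 2.6321525 × 10^6.
County 3: 11531²·(1 − 2047/11531)·206.9/2047 = 1.1053534 × 10^7.
Sum = 3.1755172 × 10^7.
SE = √(3.1755172 × 10^7) = 5635.2.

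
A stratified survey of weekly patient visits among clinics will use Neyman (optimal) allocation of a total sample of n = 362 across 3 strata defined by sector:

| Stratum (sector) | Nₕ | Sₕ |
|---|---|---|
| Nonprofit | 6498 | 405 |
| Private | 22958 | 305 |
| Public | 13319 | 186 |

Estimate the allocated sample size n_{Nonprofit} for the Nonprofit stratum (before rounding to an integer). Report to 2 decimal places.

78.66

Neyman allocation: nₕ = n·NₕSₕ / Σⱼ NⱼSⱼ.
Σ NⱼSⱼ = 6498·405 + 22958·305 + 13319·186 = 1.2111214 × 10^7.
n_{Nonprofit} = 362·6498·405 / (1.2111214 × 10^7) = 78.66.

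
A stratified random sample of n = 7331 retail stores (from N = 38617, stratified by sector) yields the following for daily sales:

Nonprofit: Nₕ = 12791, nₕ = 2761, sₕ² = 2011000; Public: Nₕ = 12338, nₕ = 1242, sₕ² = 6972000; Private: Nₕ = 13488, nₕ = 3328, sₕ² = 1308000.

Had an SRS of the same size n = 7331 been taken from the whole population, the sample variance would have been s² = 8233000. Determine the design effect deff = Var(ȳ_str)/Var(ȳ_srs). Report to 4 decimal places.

Var(ȳ_str) = Σ Wₕ²(1−fₕ)sₕ²/nₕ with Wₕ = Nₕ/38617:
  Nonprofit: (12791/38617)²·(1−2761/12791)·2011000/2761 = 62.660525
  Public: (12338/38617)²·(1−1242/12338)·6972000/1242 = 515.33535
  Private: (13488/38617)²·(1−3328/13488)·1308000/3328 = 36.116747
  → Var(ȳ_str) = 614.11262.
Var(ȳ_srs) = (1 − 7331/38617)·8233000/7331 = 909.84289.
deff = 614.11262 / 909.84289 = 0.6750.

0.6750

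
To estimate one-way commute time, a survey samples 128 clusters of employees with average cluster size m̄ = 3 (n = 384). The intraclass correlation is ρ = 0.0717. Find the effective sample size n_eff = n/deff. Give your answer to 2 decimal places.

335.84

deff = 1 + (3 − 1)·0.0717 = 1 + 0.1434 = 1.1434.
n_eff = 384 / 1.1434 = 335.84.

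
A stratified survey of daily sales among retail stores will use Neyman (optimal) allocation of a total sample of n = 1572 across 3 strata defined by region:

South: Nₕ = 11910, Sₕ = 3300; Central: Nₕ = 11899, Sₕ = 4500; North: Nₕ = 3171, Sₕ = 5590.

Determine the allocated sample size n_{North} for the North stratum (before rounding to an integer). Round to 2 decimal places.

252.00

Neyman allocation: nₕ = n·NₕSₕ / Σⱼ NⱼSⱼ.
Σ NⱼSⱼ = 11910·3300 + 11899·4500 + 3171·5590 = 1.1057439 × 10^8.
n_{North} = 1572·3171·5590 / (1.1057439 × 10^8) = 252.00.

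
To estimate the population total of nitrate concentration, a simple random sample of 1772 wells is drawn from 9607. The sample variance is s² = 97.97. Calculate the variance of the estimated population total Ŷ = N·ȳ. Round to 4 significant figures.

Var(Ŷ) = N²·Var(ȳ) = N²·(1 − n/N)·s²/n.
f = 1772/9607 = 0.18444884; Var(ȳ) = 0.81555116·97.97/1772 = 0.045090038.
Var(Ŷ) = 9607² · 0.045090038 = 4.1615602 × 10^6.

4.162 × 10^6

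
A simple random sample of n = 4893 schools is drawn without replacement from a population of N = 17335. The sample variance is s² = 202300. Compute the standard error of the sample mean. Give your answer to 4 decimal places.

Under SRS without replacement, Var(ȳ) = (1 − f)·s²/n with f = n/N = 4893/17335 = 0.28226132.
Var(ȳ) = (1 − 0.28226132)·202300/4893 = 0.71773868·41.344778 = 29.674747.
SE(ȳ) = √(29.674747) = 5.4475.

5.4475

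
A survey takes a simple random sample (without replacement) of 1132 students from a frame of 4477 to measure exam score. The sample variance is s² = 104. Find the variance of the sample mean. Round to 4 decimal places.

0.0686

Under SRS without replacement, Var(ȳ) = (1 − f)·s²/n with f = n/N = 1132/4477 = 0.25284789.
Var(ȳ) = (1 − 0.25284789)·104/1132 = 0.74715211·0.091872792 = 0.06864295.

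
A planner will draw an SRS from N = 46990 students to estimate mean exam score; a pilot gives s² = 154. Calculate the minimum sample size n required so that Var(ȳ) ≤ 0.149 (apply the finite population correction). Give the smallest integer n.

1012

Without fpc, n₀ = s²/D = 154/0.149 = 1033.5570.
With fpc, (1 − n/N)·s²/n ≤ D requires n ≥ n₀/(1 + n₀/N) = 1033.5570/(1 + 1033.5570/46990) = 1011.3129.
Rounding up, n = 1012.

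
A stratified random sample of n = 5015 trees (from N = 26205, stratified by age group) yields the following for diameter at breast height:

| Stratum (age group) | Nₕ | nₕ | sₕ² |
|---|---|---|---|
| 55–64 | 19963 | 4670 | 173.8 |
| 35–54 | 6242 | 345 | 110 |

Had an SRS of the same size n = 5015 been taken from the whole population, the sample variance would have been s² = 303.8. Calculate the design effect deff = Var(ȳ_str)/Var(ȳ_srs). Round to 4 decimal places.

Var(ȳ_str) = Σ Wₕ²(1−fₕ)sₕ²/nₕ with Wₕ = Nₕ/26205:
  55–64: (19963/26205)²·(1−4670/19963)·173.8/4670 = 0.01654562
  35–54: (6242/26205)²·(1−345/6242)·110/345 = 0.017090712
  → Var(ȳ_str) = 0.033636332.
Var(ȳ_srs) = (1 − 5015/26205)·303.8/5015 = 0.048985058.
deff = 0.033636332 / 0.048985058 = 0.6867.

0.6867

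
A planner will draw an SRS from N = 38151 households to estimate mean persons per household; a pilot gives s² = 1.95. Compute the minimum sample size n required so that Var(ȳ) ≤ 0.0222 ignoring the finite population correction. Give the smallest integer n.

88

Without fpc, n₀ = s²/D = 1.95/0.0222 = 87.8378.
Rounding up, n = 88.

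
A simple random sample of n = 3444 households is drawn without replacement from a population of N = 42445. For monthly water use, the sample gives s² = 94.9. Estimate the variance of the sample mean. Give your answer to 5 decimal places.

0.02532

Under SRS without replacement, Var(ȳ) = (1 − f)·s²/n with f = n/N = 3444/42445 = 0.08114030.
Var(ȳ) = (1 − 0.08114030)·94.9/3444 = 0.91885970·0.027555168 = 0.025319334.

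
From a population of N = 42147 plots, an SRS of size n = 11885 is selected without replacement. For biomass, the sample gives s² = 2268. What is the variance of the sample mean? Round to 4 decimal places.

0.1370

Under SRS without replacement, Var(ȳ) = (1 − f)·s²/n with f = n/N = 11885/42147 = 0.28198923.
Var(ȳ) = (1 − 0.28198923)·2268/11885 = 0.71801077·0.19082878 = 0.13701712.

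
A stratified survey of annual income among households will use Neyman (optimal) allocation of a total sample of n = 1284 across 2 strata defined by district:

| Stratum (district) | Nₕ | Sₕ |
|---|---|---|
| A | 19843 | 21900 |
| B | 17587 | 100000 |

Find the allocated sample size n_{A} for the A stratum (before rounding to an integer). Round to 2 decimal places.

254.41

Neyman allocation: nₕ = n·NₕSₕ / Σⱼ NⱼSⱼ.
Σ NⱼSⱼ = 19843·21900 + 17587·100000 = 2.1932617 × 10^9.
n_{A} = 1284·19843·21900 / (2.1932617 × 10^9) = 254.41.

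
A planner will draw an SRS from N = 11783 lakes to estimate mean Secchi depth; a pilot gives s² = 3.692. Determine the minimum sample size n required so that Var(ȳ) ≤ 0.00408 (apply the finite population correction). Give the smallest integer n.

841

Without fpc, n₀ = s²/D = 3.692/0.00408 = 904.9020.
With fpc, (1 − n/N)·s²/n ≤ D requires n ≥ n₀/(1 + n₀/N) = 904.9020/(1 + 904.9020/11783) = 840.3643.
Rounding up, n = 841.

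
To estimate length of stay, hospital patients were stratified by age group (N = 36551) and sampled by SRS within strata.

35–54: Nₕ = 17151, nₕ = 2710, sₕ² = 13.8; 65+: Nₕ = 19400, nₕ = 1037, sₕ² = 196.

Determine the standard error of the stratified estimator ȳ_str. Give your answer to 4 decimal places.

0.2266

Var(ȳ_str) = Σₕ Wₕ²(1 − fₕ)sₕ²/nₕ with Wₕ = Nₕ/N, N = 36551.
35–54: Wₕ = 0.46923477; term = 0.46923477²·(1 − 0.15800828)·13.8/2710 = 9.4405649 × 10^-4.
65+: Wₕ = 0.53076523; term = 0.53076523²·(1 − 0.05345361)·196/1037 = 0.050399259.
Sum = 0.051343315.
SE = √(0.051343315) = 0.2266.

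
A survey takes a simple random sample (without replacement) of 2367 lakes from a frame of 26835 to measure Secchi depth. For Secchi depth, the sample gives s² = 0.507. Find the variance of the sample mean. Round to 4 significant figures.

1.953 × 10^-4

Under SRS without replacement, Var(ȳ) = (1 − f)·s²/n with f = n/N = 2367/26835 = 0.08820570.
Var(ȳ) = (1 − 0.08820570)·0.507/2367 = 0.91179430·2.1419518 × 10^-4 = 1.9530195 × 10^-4.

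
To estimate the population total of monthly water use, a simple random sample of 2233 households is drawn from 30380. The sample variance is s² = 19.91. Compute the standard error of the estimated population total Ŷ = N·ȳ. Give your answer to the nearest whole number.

Var(Ŷ) = N²·Var(ȳ) = N²·(1 − n/N)·s²/n.
f = 2233/30380 = 0.07350230; Var(ȳ) = 0.92649770·19.91/2233 = 0.0082608908.
Var(Ŷ) = 30380² · 0.0082608908 = 7.6243429 × 10^6.
SE(Ŷ) = √(7.6243429 × 10^6) = 2761.

2761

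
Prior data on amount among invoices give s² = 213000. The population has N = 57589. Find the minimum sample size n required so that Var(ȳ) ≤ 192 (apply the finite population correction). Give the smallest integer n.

1089

Without fpc, n₀ = s²/D = 213000/192 = 1109.3750.
With fpc, (1 − n/N)·s²/n ≤ D requires n ≥ n₀/(1 + n₀/N) = 1109.3750/(1 + 1109.3750/57589) = 1088.4083.
Rounding up, n = 1089.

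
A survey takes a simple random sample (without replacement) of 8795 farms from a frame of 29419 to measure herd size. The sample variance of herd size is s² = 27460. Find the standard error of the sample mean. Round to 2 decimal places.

1.48

Under SRS without replacement, Var(ȳ) = (1 − f)·s²/n with f = n/N = 8795/29419 = 0.29895646.
Var(ȳ) = (1 − 0.29895646)·27460/8795 = 0.70104354·3.1222285 = 2.1888182.
SE(ȳ) = √(2.1888182) = 1.48.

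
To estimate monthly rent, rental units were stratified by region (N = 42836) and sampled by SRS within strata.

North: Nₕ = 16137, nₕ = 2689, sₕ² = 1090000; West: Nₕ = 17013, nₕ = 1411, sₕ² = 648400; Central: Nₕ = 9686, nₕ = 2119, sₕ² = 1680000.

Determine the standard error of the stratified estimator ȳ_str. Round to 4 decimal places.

12.0865

Var(ȳ_str) = Σₕ Wₕ²(1 − fₕ)sₕ²/nₕ with Wₕ = Nₕ/N, N = 42836.
North: Wₕ = 0.37671585; term = 0.37671585²·(1 − 0.16663568)·1090000/2689 = 47.940038.
West: Wₕ = 0.39716594; term = 0.39716594²·(1 − 0.08293658)·648400/1411 = 66.475153.
Central: Wₕ = 0.22611822; term = 0.22611822²·(1 − 0.21876936)·1680000/2119 = 31.668588.
Sum = 146.08378.
SE = √(146.08378) = 12.0865.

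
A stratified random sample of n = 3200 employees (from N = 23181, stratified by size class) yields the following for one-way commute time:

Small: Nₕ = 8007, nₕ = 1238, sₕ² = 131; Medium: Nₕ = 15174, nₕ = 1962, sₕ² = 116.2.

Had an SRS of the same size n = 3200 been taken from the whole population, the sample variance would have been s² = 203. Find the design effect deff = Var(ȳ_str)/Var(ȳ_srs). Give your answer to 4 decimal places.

0.5993

Var(ȳ_str) = Σ Wₕ²(1−fₕ)sₕ²/nₕ with Wₕ = Nₕ/23181:
  Small: (8007/23181)²·(1−1238/8007)·131/1238 = 0.010672856
  Medium: (15174/23181)²·(1−1962/15174)·116.2/1962 = 0.022095887
  → Var(ȳ_str) = 0.032768743.
Var(ȳ_srs) = (1 − 3200/23181)·203/3200 = 0.054680328.
deff = 0.032768743 / 0.054680328 = 0.5993.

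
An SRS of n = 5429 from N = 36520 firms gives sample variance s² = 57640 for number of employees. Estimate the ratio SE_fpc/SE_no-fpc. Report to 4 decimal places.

0.9227

f = n/N = 5429/36520 = 0.14865827.
SE_no-fpc = √(s²/n) = 3.2583825; SE_fpc = √((1−f)s²/n) = 3.0064503.
Ratio = √(1−f) = 0.92268181.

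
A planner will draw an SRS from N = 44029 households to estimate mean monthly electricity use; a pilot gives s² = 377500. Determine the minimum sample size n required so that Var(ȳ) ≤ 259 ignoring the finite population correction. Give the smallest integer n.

Without fpc, n₀ = s²/D = 377500/259 = 1457.5290.
Rounding up, n = 1458.

1458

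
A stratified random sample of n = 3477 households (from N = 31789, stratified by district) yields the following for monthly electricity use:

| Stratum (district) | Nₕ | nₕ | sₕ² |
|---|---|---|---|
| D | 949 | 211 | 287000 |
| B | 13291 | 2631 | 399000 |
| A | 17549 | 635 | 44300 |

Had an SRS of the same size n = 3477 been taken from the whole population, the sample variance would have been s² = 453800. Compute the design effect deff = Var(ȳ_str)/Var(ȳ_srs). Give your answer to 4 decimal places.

Var(ȳ_str) = Σ Wₕ²(1−fₕ)sₕ²/nₕ with Wₕ = Nₕ/31789:
  D: (949/31789)²·(1−211/949)·287000/211 = 0.94268866
  B: (13291/31789)²·(1−2631/13291)·399000/2631 = 21.262444
  A: (17549/31789)²·(1−635/17549)·44300/635 = 20.491557
  → Var(ȳ_str) = 42.69669.
Var(ȳ_srs) = (1 − 3477/31789)·453800/3477 = 116.23943.
deff = 42.69669 / 116.23943 = 0.3673.

0.3673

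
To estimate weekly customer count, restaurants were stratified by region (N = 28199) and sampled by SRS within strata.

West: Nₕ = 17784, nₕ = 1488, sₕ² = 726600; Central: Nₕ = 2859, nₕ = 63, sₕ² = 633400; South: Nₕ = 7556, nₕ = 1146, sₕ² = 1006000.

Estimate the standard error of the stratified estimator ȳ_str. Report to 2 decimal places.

18.23

Var(ȳ_str) = Σₕ Wₕ²(1 − fₕ)sₕ²/nₕ with Wₕ = Nₕ/N, N = 28199.
West: Wₕ = 0.63066066; term = 0.63066066²·(1 − 0.08367072)·726600/1488 = 177.96537.
Central: Wₕ = 0.10138657; term = 0.10138657²·(1 − 0.02203568)·633400/63 = 101.0698.
South: Wₕ = 0.26795276; term = 0.26795276²·(1 − 0.15166755)·1006000/1146 = 53.468245.
Sum = 332.50342.
SE = √(332.50342) = 18.23.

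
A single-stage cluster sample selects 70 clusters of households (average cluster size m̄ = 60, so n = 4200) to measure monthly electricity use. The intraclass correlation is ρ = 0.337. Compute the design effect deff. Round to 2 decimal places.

20.88

deff = 1 + (60 − 1)·0.337 = 1 + 19.883 = 20.883.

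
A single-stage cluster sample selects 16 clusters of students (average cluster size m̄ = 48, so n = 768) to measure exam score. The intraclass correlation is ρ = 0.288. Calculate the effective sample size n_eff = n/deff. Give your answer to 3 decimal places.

deff = 1 + (48 − 1)·0.288 = 1 + 13.536 = 14.536.
n_eff = 768 / 14.536 = 52.834.

52.834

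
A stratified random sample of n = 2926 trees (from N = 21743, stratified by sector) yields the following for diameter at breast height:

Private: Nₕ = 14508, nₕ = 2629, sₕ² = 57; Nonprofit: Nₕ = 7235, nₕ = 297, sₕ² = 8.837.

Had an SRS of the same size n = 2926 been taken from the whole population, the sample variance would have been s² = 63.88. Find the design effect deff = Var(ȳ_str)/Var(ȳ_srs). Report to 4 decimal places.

Var(ȳ_str) = Σ Wₕ²(1−fₕ)sₕ²/nₕ with Wₕ = Nₕ/21743:
  Private: (14508/21743)²·(1−2629/14508)·57/2629 = 0.0079037422
  Nonprofit: (7235/21743)²·(1−297/7235)·8.837/297 = 0.0031592377
  → Var(ȳ_str) = 0.01106298.
Var(ȳ_srs) = (1 − 2926/21743)·63.88/2926 = 0.018893895.
deff = 0.01106298 / 0.018893895 = 0.5855.

0.5855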